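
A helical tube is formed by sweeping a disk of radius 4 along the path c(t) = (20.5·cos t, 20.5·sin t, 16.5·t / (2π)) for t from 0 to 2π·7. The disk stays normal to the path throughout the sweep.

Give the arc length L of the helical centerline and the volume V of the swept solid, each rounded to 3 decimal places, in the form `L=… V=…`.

2πR = 2π·20.5 = 128.805299
per-turn = √(128.805299² + 16.5²) = √(16590.8050 + 272.25) = √16863.0550 = 129.857826
L = 7 × 129.857826 = 909.004783
V = π·4² × L = 50.265482 × 909.004783 = 45691.563957

L=909.005 V=45691.564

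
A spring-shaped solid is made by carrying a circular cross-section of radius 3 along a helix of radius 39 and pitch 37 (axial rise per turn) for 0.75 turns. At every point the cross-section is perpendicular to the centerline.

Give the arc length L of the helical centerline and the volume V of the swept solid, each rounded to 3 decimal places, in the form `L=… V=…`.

L=185.866 V=5255.248

2πR = 2π·39 = 245.044227
per-turn = √(245.044227² + 37²) = √(60046.6732 + 1369) = √61415.6732 = 247.821858
L = 0.75 × 247.821858 = 185.866393
V = π·3² × L = 28.274334 × 185.866393 = 5255.248462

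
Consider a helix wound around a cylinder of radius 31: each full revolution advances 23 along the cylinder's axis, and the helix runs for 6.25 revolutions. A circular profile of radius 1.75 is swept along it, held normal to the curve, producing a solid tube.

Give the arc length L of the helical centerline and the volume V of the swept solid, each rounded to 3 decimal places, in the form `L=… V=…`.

2πR = 2π·31 = 194.778745
per-turn = √(194.778745² + 23²) = √(37938.7593 + 529) = √38467.7593 = 196.131995
L = 6.25 × 196.131995 = 1225.824966
V = π·1.75² × L = 9.621128 × 1225.824966 = 11793.818297

L=1225.825 V=11793.818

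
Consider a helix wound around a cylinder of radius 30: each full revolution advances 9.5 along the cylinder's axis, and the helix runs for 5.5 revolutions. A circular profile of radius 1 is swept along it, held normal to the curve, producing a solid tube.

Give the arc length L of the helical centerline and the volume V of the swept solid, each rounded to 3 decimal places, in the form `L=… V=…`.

L=1038.041 V=3261.103

2πR = 2π·30 = 188.495559
per-turn = √(188.495559² + 9.5²) = √(35530.5758 + 90.25) = √35620.8258 = 188.734803
L = 5.5 × 188.734803 = 1038.041416
V = π·1² × L = 3.141593 × 1038.041416 = 3261.103287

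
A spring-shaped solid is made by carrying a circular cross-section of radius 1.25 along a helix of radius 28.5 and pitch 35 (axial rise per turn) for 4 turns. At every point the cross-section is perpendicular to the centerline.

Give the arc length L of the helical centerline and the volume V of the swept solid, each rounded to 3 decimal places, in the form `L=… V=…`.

L=729.837 V=3582.577

2πR = 2π·28.5 = 179.070781
per-turn = √(179.070781² + 35²) = √(32066.3447 + 1225) = √33291.3447 = 182.459159
L = 4 × 182.459159 = 729.836636
V = π·1.25² × L = 4.908739 × 729.836636 = 3582.577209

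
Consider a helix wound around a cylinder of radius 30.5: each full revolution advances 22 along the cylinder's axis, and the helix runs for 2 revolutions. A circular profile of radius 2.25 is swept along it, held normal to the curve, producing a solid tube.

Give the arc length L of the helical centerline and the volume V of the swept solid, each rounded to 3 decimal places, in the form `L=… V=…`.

2πR = 2π·30.5 = 191.637152
per-turn = √(191.637152² + 22²) = √(36724.7980 + 484) = √37208.7980 = 192.895822
L = 2 × 192.895822 = 385.791643
V = π·2.25² × L = 15.904313 × 385.791643 = 6135.750971

L=385.792 V=6135.751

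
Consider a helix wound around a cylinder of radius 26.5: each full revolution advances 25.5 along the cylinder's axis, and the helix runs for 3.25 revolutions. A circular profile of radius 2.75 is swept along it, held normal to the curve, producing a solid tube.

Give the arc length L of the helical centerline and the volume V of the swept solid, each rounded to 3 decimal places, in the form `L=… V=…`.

2πR = 2π·26.5 = 166.504411
per-turn = √(166.504411² + 25.5²) = √(27723.7188 + 650.25) = √28373.9688 = 168.445744
L = 3.25 × 168.445744 = 547.448669
V = π·2.75² × L = 23.758294 × 547.448669 = 13006.446667

L=547.449 V=13006.447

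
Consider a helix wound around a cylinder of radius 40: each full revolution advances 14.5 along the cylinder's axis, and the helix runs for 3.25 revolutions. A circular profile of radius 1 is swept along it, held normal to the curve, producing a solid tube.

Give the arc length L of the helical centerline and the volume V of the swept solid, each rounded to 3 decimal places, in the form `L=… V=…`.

L=818.172 V=2570.364

2πR = 2π·40 = 251.327412
per-turn = √(251.327412² + 14.5²) = √(63165.4682 + 210.25) = √63375.7182 = 251.745344
L = 3.25 × 251.745344 = 818.172368
V = π·1² × L = 3.141593 × 818.172368 = 2570.364299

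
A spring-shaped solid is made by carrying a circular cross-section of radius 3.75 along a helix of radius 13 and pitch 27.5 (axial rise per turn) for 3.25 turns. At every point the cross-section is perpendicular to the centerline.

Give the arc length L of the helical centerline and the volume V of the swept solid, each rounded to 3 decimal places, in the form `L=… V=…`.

2πR = 2π·13 = 81.681409
per-turn = √(81.681409² + 27.5²) = √(6671.8526 + 756.25) = √7428.1026 = 86.186441
L = 3.25 × 86.186441 = 280.105933
V = π·3.75² × L = 44.178647 × 280.105933 = 12374.701030

L=280.106 V=12374.701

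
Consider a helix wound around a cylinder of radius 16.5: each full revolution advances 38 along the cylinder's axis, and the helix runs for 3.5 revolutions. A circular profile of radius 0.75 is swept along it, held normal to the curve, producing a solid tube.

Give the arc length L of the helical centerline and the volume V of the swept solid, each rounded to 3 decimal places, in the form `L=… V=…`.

L=386.461 V=682.933

2πR = 2π·16.5 = 103.672558
per-turn = √(103.672558² + 38²) = √(10747.9992 + 1444) = √12191.9992 = 110.417386
L = 3.5 × 110.417386 = 386.460852
V = π·0.75² × L = 1.767146 × 386.460852 = 682.932698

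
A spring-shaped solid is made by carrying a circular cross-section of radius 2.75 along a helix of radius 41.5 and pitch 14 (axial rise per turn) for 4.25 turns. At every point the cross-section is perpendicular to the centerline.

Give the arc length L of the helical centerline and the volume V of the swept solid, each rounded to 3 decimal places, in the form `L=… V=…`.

2πR = 2π·41.5 = 260.752190
per-turn = √(260.752190² + 14²) = √(67991.7047 + 196) = √68187.7047 = 261.127756
L = 4.25 × 261.127756 = 1109.792961
V = π·2.75² × L = 23.758294 × 1109.792961 = 26366.787940

L=1109.793 V=26366.788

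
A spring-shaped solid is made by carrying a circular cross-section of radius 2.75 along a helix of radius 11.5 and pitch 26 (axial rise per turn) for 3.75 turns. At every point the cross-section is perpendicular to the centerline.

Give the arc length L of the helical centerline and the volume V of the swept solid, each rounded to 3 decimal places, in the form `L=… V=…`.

2πR = 2π·11.5 = 72.256631
per-turn = √(72.256631² + 26²) = √(5221.0207 + 676) = √5897.0207 = 76.792062
L = 3.75 × 76.792062 = 287.970231
V = π·2.75² × L = 23.758294 × 287.970231 = 6841.681541

L=287.970 V=6841.682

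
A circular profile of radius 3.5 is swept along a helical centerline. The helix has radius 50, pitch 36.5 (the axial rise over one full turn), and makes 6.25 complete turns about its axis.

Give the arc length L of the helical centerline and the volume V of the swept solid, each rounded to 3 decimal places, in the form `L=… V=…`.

2πR = 2π·50 = 314.159265
per-turn = √(314.159265² + 36.5²) = √(98696.0440 + 1332.25) = √100028.2940 = 316.272500
L = 6.25 × 316.272500 = 1976.703123
V = π·3.5² × L = 38.484510 × 1976.703123 = 76072.451101

L=1976.703 V=76072.451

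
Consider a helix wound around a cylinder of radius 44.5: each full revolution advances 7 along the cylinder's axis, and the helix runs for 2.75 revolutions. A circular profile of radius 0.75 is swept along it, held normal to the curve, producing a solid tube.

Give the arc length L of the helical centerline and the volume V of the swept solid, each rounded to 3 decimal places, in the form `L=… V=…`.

L=769.146 V=1359.193

2πR = 2π·44.5 = 279.601746
per-turn = √(279.601746² + 7²) = √(78177.1365 + 49) = √78226.1365 = 279.689357
L = 2.75 × 279.689357 = 769.145732
V = π·0.75² × L = 1.767146 × 769.145732 = 1359.192702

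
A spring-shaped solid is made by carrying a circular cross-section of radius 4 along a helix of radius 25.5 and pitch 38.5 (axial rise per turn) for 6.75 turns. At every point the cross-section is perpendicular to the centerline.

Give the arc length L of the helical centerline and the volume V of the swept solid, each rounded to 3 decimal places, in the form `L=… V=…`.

2πR = 2π·25.5 = 160.221225
per-turn = √(160.221225² + 38.5²) = √(25670.8410 + 1482.25) = √27153.0910 = 164.781950
L = 6.75 × 164.781950 = 1112.278163
V = π·4² × L = 50.265482 × 1112.278163 = 55909.198466

L=1112.278 V=55909.198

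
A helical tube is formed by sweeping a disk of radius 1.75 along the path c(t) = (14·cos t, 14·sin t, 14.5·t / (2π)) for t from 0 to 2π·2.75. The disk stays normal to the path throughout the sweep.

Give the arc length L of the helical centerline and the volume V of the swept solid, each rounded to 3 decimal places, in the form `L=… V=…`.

L=245.167 V=2358.784

2πR = 2π·14 = 87.964594
per-turn = √(87.964594² + 14.5²) = √(7737.7699 + 210.25) = √7948.0199 = 89.151668
L = 2.75 × 89.151668 = 245.167086
V = π·1.75² × L = 9.621128 × 245.167086 = 2358.783795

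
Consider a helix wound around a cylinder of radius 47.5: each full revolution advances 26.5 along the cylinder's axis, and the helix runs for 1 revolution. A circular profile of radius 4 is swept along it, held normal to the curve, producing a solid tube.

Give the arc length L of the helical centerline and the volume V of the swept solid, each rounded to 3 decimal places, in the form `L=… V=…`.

L=299.625 V=15060.819

2πR = 2π·47.5 = 298.451302
per-turn = √(298.451302² + 26.5²) = √(89073.1797 + 702.25) = √89775.4297 = 299.625482
L = 1 × 299.625482 = 299.625482
V = π·4² × L = 50.265482 × 299.625482 = 15060.819431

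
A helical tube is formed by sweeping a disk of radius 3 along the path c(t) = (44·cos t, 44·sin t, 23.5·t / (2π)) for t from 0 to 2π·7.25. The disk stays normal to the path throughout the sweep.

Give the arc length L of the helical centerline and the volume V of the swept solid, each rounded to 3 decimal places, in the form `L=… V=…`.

2πR = 2π·44 = 276.460154
per-turn = √(276.460154² + 23.5²) = √(76430.2165 + 552.25) = √76982.4665 = 277.457144
L = 7.25 × 277.457144 = 2011.564290
V = π·3² × L = 28.274334 × 2011.564290 = 56875.640373

L=2011.564 V=56875.640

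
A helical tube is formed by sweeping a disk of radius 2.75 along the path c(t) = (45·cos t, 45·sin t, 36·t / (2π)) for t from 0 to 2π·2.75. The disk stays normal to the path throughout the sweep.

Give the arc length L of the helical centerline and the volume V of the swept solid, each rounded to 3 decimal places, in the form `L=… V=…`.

2πR = 2π·45 = 282.743339
per-turn = √(282.743339² + 36²) = √(79943.7956 + 1296) = √81239.7956 = 285.025956
L = 2.75 × 285.025956 = 783.821379
V = π·2.75² × L = 23.758294 × 783.821379 = 18622.259119

L=783.821 V=18622.259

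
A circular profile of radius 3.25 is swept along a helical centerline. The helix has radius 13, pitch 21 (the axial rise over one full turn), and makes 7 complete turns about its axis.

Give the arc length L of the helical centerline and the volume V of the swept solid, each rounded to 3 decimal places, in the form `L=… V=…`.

L=590.364 V=19590.095

2πR = 2π·13 = 81.681409
per-turn = √(81.681409² + 21²) = √(6671.8526 + 441) = √7112.8526 = 84.337729
L = 7 × 84.337729 = 590.364105
V = π·3.25² × L = 33.183072 × 590.364105 = 19590.094832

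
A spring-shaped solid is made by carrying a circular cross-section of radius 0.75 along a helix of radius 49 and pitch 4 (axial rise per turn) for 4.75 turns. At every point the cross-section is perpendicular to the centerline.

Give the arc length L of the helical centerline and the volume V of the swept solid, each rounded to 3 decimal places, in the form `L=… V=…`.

L=1462.535 V=2584.512

2πR = 2π·49 = 307.876080
per-turn = √(307.876080² + 4²) = √(94787.6807 + 16) = √94803.6807 = 307.902063
L = 4.75 × 307.902063 = 1462.534801
V = π·0.75² × L = 1.767146 × 1462.534801 = 2584.512330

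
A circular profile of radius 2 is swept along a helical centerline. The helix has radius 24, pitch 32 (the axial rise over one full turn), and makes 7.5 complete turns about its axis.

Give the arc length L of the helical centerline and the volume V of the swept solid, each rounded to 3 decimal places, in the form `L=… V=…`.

2πR = 2π·24 = 150.796447
per-turn = √(150.796447² + 32²) = √(22739.5685 + 1024) = √23763.5685 = 154.154366
L = 7.5 × 154.154366 = 1156.157745
V = π·2² × L = 12.566371 × 1156.157745 = 14528.706707

L=1156.158 V=14528.707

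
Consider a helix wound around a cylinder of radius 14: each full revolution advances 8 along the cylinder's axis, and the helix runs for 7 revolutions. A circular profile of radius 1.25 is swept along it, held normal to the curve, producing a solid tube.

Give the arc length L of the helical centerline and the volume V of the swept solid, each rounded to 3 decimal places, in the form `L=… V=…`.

L=618.293 V=3035.041

2πR = 2π·14 = 87.964594
per-turn = √(87.964594² + 8²) = √(7737.7699 + 64) = √7801.7699 = 88.327628
L = 7 × 88.327628 = 618.293395
V = π·1.25² × L = 4.908739 × 618.293395 = 3035.040607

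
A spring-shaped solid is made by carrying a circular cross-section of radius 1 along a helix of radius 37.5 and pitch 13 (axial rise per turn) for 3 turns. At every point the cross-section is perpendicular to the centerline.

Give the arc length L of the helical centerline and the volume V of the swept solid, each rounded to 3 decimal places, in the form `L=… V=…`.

2πR = 2π·37.5 = 235.619449
per-turn = √(235.619449² + 13²) = √(55516.5248 + 169) = √55685.5248 = 235.977806
L = 3 × 235.977806 = 707.933417
V = π·1² × L = 3.141593 × 707.933417 = 2224.038422

L=707.933 V=2224.038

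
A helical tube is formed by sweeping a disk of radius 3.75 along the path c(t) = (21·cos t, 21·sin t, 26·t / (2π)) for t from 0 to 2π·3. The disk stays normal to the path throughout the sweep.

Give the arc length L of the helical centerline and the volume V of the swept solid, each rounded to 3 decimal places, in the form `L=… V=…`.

L=403.452 V=17823.981

2πR = 2π·21 = 131.946891
per-turn = √(131.946891² + 26²) = √(17409.9822 + 676) = √18085.9822 = 134.484134
L = 3 × 134.484134 = 403.452401
V = π·3.75² × L = 44.178647 × 403.452401 = 17823.981059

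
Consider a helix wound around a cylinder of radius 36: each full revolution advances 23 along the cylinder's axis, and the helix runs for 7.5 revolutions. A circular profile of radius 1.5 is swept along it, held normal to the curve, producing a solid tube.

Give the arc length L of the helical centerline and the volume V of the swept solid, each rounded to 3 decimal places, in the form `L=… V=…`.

2πR = 2π·36 = 226.194671
per-turn = √(226.194671² + 23²) = √(51164.0292 + 529) = √51693.0292 = 227.361011
L = 7.5 × 227.361011 = 1705.207581
V = π·1.5² × L = 7.068583 × 1705.207581 = 12053.402119

L=1705.208 V=12053.402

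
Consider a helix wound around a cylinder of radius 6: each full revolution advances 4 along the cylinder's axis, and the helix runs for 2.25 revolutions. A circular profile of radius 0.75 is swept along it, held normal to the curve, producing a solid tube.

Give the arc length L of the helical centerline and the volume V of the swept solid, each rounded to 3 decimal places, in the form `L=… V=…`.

L=85.299 V=150.736

2πR = 2π·6 = 37.699112
per-turn = √(37.699112² + 4²) = √(1421.2230 + 16) = √1437.2230 = 37.910725
L = 2.25 × 37.910725 = 85.299130
V = π·0.75² × L = 1.767146 × 85.299130 = 150.736005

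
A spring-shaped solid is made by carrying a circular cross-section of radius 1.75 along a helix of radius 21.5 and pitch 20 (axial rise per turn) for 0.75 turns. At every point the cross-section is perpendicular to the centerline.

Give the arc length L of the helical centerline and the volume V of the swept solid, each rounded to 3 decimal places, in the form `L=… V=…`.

L=102.421 V=985.403

2πR = 2π·21.5 = 135.088484
per-turn = √(135.088484² + 20²) = √(18248.8985 + 400) = √18648.8985 = 136.560970
L = 0.75 × 136.560970 = 102.420728
V = π·1.75² × L = 9.621128 × 102.420728 = 985.402878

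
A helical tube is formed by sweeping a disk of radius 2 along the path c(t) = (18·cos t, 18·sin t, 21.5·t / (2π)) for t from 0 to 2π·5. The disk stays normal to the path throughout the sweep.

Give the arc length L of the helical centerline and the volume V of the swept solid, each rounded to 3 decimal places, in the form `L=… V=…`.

2πR = 2π·18 = 113.097336
per-turn = √(113.097336² + 21.5²) = √(12791.0073 + 462.25) = √13253.2573 = 115.122792
L = 5 × 115.122792 = 575.613961
V = π·2² × L = 12.566371 × 575.613961 = 7233.378370

L=575.614 V=7233.378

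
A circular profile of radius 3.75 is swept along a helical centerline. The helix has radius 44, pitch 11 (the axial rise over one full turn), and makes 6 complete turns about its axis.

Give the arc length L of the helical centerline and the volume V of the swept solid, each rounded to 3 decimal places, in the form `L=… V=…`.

L=1660.073 V=73339.798

2πR = 2π·44 = 276.460154
per-turn = √(276.460154² + 11²) = √(76430.2165 + 121) = √76551.2165 = 276.678905
L = 6 × 276.678905 = 1660.073430
V = π·3.75² × L = 44.178647 × 1660.073430 = 73339.797550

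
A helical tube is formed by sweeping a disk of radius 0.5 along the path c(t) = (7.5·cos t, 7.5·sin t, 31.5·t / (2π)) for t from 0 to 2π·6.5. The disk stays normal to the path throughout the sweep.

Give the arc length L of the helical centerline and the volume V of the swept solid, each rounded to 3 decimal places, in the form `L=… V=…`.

2πR = 2π·7.5 = 47.123890
per-turn = √(47.123890² + 31.5²) = √(2220.6610 + 992.25) = √3212.9110 = 56.682546
L = 6.5 × 56.682546 = 368.436547
V = π·0.5² × L = 0.785398 × 368.436547 = 289.369388

L=368.437 V=289.369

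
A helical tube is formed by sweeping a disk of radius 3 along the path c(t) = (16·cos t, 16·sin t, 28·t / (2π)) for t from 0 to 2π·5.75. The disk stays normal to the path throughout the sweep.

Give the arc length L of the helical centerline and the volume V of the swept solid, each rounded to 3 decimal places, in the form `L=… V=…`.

L=600.055 V=16966.163

2πR = 2π·16 = 100.530965
per-turn = √(100.530965² + 28²) = √(10106.4749 + 784) = √10890.4749 = 104.357438
L = 5.75 × 104.357438 = 600.055270
V = π·3² × L = 28.274334 × 600.055270 = 16966.163041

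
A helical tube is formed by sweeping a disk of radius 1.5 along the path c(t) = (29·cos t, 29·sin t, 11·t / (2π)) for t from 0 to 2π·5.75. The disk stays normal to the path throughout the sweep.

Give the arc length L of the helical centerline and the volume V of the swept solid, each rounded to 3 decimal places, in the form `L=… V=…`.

2πR = 2π·29 = 182.212374
per-turn = √(182.212374² + 11²) = √(33201.3492 + 121) = √33322.3492 = 182.544102
L = 5.75 × 182.544102 = 1049.628587
V = π·1.5² × L = 7.068583 × 1049.628587 = 7419.387280

L=1049.629 V=7419.387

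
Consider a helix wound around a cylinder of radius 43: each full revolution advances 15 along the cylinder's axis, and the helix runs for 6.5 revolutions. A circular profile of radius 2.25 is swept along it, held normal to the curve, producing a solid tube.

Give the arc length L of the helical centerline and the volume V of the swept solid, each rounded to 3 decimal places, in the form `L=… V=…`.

L=1758.855 V=27973.376

2πR = 2π·43 = 270.176968
per-turn = √(270.176968² + 15²) = √(72995.5942 + 225) = √73220.5942 = 270.593042
L = 6.5 × 270.593042 = 1758.854770
V = π·2.25² × L = 15.904313 × 1758.854770 = 27973.376451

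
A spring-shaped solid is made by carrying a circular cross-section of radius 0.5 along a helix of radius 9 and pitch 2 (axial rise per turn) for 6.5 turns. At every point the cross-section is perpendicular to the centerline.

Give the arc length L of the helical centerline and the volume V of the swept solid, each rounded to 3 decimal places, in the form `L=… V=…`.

L=367.796 V=288.866

2πR = 2π·9 = 56.548668
per-turn = √(56.548668² + 2²) = √(3197.7518 + 4) = √3201.7518 = 56.584024
L = 6.5 × 56.584024 = 367.796159
V = π·0.5² × L = 0.785398 × 367.796159 = 288.866428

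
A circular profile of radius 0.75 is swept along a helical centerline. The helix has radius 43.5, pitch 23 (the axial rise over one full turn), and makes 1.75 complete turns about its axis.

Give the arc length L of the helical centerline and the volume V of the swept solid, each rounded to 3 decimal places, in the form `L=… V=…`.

L=479.998 V=848.227

2πR = 2π·43.5 = 273.318561
per-turn = √(273.318561² + 23²) = √(74703.0357 + 529) = √75232.0357 = 274.284589
L = 1.75 × 274.284589 = 479.998031
V = π·0.75² × L = 1.767146 × 479.998031 = 848.226536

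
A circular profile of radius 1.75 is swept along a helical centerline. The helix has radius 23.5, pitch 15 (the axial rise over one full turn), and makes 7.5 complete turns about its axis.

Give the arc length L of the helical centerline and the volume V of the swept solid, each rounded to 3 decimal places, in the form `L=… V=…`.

2πR = 2π·23.5 = 147.654855
per-turn = √(147.654855² + 15²) = √(21801.9561 + 225) = √22026.9561 = 148.414811
L = 7.5 × 148.414811 = 1113.111082
V = π·1.75² × L = 9.621128 × 1113.111082 = 10709.383648

L=1113.111 V=10709.384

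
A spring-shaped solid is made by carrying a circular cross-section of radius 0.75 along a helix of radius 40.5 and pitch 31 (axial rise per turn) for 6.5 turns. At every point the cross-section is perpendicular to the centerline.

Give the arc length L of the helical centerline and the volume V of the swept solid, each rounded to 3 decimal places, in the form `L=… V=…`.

L=1666.277 V=2944.554

2πR = 2π·40.5 = 254.469005
per-turn = √(254.469005² + 31²) = √(64754.4745 + 961) = √65715.4745 = 256.350296
L = 6.5 × 256.350296 = 1666.276927
V = π·0.75² × L = 1.767146 × 1666.276927 = 2944.554385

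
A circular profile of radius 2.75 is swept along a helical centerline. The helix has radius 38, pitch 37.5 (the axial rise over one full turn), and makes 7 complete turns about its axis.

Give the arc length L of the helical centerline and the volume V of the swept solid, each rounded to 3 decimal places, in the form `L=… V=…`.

L=1691.816 V=40194.661

2πR = 2π·38 = 238.761042
per-turn = √(238.761042² + 37.5²) = √(57006.8350 + 1406.25) = √58413.0850 = 241.687991
L = 7 × 241.687991 = 1691.815937
V = π·2.75² × L = 23.758294 × 1691.815937 = 40194.661184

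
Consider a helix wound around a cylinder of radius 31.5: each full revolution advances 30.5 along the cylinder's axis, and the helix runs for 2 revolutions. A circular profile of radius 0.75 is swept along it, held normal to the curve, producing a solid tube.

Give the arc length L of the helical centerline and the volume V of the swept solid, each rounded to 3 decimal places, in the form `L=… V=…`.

2πR = 2π·31.5 = 197.920337
per-turn = √(197.920337² + 30.5²) = √(39172.4599 + 930.25) = √40102.7099 = 200.256610
L = 2 × 200.256610 = 400.513220
V = π·0.75² × L = 1.767146 × 400.513220 = 707.765282

L=400.513 V=707.765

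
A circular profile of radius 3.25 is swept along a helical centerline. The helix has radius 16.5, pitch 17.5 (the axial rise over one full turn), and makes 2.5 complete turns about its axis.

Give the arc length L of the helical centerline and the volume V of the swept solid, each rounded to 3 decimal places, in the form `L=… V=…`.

L=262.848 V=8722.103

2πR = 2π·16.5 = 103.672558
per-turn = √(103.672558² + 17.5²) = √(10747.9992 + 306.25) = √11054.2492 = 105.139190
L = 2.5 × 105.139190 = 262.847974
V = π·3.25² × L = 33.183072 × 262.847974 = 8722.103354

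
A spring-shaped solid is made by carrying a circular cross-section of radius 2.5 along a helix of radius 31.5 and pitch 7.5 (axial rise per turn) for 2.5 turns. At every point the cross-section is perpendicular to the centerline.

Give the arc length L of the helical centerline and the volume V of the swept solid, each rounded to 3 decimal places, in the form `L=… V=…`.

2πR = 2π·31.5 = 197.920337
per-turn = √(197.920337² + 7.5²) = √(39172.4599 + 56.25) = √39228.7099 = 198.062389
L = 2.5 × 198.062389 = 495.155972
V = π·2.5² × L = 19.634954 × 495.155972 = 9722.364776

L=495.156 V=9722.365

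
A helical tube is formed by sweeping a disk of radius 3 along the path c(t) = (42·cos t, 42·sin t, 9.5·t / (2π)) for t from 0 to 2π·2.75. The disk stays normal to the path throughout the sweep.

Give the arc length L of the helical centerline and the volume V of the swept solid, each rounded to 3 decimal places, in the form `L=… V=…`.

2πR = 2π·42 = 263.893783
per-turn = √(263.893783² + 9.5²) = √(69639.9287 + 90.25) = √69730.1787 = 264.064724
L = 2.75 × 264.064724 = 726.177992
V = π·3² × L = 28.274334 × 726.177992 = 20532.199004

L=726.178 V=20532.199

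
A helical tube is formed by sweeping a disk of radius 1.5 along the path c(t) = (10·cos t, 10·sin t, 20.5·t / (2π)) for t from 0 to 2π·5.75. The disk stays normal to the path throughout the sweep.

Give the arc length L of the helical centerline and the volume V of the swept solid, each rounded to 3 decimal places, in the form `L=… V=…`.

L=380.026 V=2686.248

2πR = 2π·10 = 62.831853
per-turn = √(62.831853² + 20.5²) = √(3947.8418 + 420.25) = √4368.0918 = 66.091541
L = 5.75 × 66.091541 = 380.026359
V = π·1.5² × L = 7.068583 × 380.026359 = 2686.248042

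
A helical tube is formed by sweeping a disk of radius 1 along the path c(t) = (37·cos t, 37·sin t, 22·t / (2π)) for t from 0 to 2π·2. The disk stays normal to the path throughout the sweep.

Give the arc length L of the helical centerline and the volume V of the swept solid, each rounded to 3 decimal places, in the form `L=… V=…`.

L=467.033 V=1467.227

2πR = 2π·37 = 232.477856
per-turn = √(232.477856² + 22²) = √(54045.9537 + 484) = √54529.9537 = 233.516496
L = 2 × 233.516496 = 467.032991
V = π·1² × L = 3.141593 × 467.032991 = 1467.227414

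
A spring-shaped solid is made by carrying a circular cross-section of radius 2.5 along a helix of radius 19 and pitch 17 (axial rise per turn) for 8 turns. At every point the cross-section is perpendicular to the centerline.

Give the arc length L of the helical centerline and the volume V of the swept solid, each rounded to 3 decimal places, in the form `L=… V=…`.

2πR = 2π·19 = 119.380521
per-turn = √(119.380521² + 17²) = √(14251.7088 + 289) = √14540.7088 = 120.584861
L = 8 × 120.584861 = 964.678890
V = π·2.5² × L = 19.634954 × 964.678890 = 18941.425707

L=964.679 V=18941.426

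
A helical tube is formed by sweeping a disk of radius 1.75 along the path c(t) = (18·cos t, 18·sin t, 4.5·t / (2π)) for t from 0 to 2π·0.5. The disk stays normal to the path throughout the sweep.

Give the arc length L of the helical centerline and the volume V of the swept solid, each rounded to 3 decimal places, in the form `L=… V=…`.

L=56.593 V=544.492

2πR = 2π·18 = 113.097336
per-turn = √(113.097336² + 4.5²) = √(12791.0073 + 20.25) = √12811.2573 = 113.186825
L = 0.5 × 113.186825 = 56.593412
V = π·1.75² × L = 9.621128 × 56.593412 = 544.492436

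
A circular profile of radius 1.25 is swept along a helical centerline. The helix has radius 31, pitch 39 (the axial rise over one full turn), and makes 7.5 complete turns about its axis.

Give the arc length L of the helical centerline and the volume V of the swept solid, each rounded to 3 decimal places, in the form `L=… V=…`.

2πR = 2π·31 = 194.778745
per-turn = √(194.778745² + 39²) = √(37938.7593 + 1521) = √39459.7593 = 198.644807
L = 7.5 × 198.644807 = 1489.836052
V = π·1.25² × L = 4.908739 × 1489.836052 = 7313.215618

L=1489.836 V=7313.216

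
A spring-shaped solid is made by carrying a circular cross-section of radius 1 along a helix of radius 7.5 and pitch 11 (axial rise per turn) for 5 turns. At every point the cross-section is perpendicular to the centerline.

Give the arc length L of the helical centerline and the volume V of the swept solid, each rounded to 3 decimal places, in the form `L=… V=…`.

L=241.954 V=760.120

2πR = 2π·7.5 = 47.123890
per-turn = √(47.123890² + 11²) = √(2220.6610 + 121) = √2341.6610 = 48.390712
L = 5 × 48.390712 = 241.953559
V = π·1² × L = 3.141593 × 241.953559 = 760.119524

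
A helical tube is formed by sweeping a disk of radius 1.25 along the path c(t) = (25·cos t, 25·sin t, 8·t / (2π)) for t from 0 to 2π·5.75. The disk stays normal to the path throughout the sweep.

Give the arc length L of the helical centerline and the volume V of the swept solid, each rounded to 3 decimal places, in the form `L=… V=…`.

2πR = 2π·25 = 157.079633
per-turn = √(157.079633² + 8²) = √(24674.0110 + 64) = √24738.0110 = 157.283219
L = 5.75 × 157.283219 = 904.378510
V = π·1.25² × L = 4.908739 × 904.378510 = 4439.357628

L=904.379 V=4439.358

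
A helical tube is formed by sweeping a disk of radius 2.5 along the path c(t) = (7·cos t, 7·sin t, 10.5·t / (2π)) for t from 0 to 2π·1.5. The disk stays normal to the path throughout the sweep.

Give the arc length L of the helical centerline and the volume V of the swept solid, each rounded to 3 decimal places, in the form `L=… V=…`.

L=67.827 V=1331.788

2πR = 2π·7 = 43.982297
per-turn = √(43.982297² + 10.5²) = √(1934.4425 + 110.25) = √2044.6925 = 45.218276
L = 1.5 × 45.218276 = 67.827414
V = π·2.5² × L = 19.634954 × 67.827414 = 1331.788152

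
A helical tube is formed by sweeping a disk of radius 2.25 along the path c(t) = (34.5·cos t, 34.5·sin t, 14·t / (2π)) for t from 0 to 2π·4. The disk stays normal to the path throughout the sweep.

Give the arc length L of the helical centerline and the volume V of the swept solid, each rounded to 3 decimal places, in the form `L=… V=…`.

L=868.886 V=13819.036

2πR = 2π·34.5 = 216.769893
per-turn = √(216.769893² + 14²) = √(46989.1866 + 196) = √47185.1866 = 217.221515
L = 4 × 217.221515 = 868.886060
V = π·2.25² × L = 15.904313 × 868.886060 = 13819.035690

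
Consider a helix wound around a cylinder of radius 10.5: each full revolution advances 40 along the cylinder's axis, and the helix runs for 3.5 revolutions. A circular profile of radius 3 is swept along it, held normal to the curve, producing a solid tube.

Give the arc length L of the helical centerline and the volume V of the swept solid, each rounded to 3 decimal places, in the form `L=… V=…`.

L=270.033 V=7635.016

2πR = 2π·10.5 = 65.973446
per-turn = √(65.973446² + 40²) = √(4352.4955 + 1600) = √5952.4955 = 77.152418
L = 3.5 × 77.152418 = 270.033462
V = π·3² × L = 28.274334 × 270.033462 = 7635.016252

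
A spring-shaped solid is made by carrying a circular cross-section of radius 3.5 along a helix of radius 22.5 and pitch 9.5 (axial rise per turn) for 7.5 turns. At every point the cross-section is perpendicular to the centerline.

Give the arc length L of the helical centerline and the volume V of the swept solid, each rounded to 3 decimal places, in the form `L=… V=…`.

L=1062.679 V=40896.672

2πR = 2π·22.5 = 141.371669
per-turn = √(141.371669² + 9.5²) = √(19985.9489 + 90.25) = √20076.1989 = 141.690504
L = 7.5 × 141.690504 = 1062.678780
V = π·3.5² × L = 38.484510 × 1062.678780 = 40896.672131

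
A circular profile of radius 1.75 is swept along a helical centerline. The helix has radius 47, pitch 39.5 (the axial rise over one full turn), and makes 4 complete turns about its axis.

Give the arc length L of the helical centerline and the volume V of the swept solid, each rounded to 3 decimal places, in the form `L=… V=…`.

L=1191.759 V=11466.064

2πR = 2π·47 = 295.309709
per-turn = √(295.309709² + 39.5²) = √(87207.8245 + 1560.25) = √88768.0745 = 297.939716
L = 4 × 297.939716 = 1191.758865
V = π·1.75² × L = 9.621128 × 1191.758865 = 11466.063989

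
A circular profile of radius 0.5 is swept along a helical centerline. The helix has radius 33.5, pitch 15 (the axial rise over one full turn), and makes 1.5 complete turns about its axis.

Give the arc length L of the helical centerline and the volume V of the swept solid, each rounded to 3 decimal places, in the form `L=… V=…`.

2πR = 2π·33.5 = 210.486708
per-turn = √(210.486708² + 15²) = √(44304.6542 + 225) = √44529.6542 = 211.020506
L = 1.5 × 211.020506 = 316.530760
V = π·0.5² × L = 0.785398 × 316.530760 = 248.602677

L=316.531 V=248.603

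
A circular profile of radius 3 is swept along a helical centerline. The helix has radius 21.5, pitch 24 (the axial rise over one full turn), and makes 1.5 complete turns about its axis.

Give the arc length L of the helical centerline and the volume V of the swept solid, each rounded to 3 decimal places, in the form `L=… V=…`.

2πR = 2π·21.5 = 135.088484
per-turn = √(135.088484² + 24²) = √(18248.8985 + 576) = √18824.8985 = 137.203858
L = 1.5 × 137.203858 = 205.805786
V = π·3² × L = 28.274334 × 205.805786 = 5819.021519

L=205.806 V=5819.022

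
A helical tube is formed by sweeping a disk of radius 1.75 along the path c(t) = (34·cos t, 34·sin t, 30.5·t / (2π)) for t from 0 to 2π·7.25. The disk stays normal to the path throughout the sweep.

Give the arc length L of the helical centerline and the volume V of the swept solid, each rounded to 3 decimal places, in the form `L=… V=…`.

L=1564.511 V=15052.357

2πR = 2π·34 = 213.628300
per-turn = √(213.628300² + 30.5²) = √(45637.0508 + 930.25) = √46567.3008 = 215.794580
L = 7.25 × 215.794580 = 1564.510705
V = π·1.75² × L = 9.621128 × 1564.510705 = 15052.356969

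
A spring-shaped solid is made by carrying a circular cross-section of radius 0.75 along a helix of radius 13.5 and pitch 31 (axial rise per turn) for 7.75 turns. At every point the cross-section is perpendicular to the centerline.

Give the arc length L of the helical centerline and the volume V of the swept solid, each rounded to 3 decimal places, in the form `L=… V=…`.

2πR = 2π·13.5 = 84.823002
per-turn = √(84.823002² + 31²) = √(7194.9416 + 961) = √8155.9416 = 90.310252
L = 7.75 × 90.310252 = 699.904453
V = π·0.75² × L = 1.767146 × 699.904453 = 1236.833261

L=699.904 V=1236.833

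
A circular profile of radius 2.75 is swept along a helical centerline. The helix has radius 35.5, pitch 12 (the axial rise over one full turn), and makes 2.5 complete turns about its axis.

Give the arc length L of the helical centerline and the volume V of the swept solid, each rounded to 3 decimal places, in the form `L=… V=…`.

2πR = 2π·35.5 = 223.053078
per-turn = √(223.053078² + 12²) = √(49752.6758 + 144) = √49896.6758 = 223.375638
L = 2.5 × 223.375638 = 558.439096
V = π·2.75² × L = 23.758294 × 558.439096 = 13267.560465

L=558.439 V=13267.560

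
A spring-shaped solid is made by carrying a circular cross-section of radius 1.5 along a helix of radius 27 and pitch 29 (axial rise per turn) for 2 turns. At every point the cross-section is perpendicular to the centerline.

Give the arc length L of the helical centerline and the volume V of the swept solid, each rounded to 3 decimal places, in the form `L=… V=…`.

2πR = 2π·27 = 169.646003
per-turn = √(169.646003² + 29²) = √(28779.7664 + 841) = √29620.7664 = 172.106846
L = 2 × 172.106846 = 344.213692
V = π·1.5² × L = 7.068583 × 344.213692 = 2433.103213

L=344.214 V=2433.103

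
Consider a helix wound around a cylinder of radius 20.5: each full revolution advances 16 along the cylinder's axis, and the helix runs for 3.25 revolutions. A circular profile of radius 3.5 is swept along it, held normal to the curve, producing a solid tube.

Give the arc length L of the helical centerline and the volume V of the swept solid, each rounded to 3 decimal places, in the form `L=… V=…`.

L=421.835 V=16234.096

2πR = 2π·20.5 = 128.805299
per-turn = √(128.805299² + 16²) = √(16590.8050 + 256) = √16846.8050 = 129.795243
L = 3.25 × 129.795243 = 421.834538
V = π·3.5² × L = 38.484510 × 421.834538 = 16234.095514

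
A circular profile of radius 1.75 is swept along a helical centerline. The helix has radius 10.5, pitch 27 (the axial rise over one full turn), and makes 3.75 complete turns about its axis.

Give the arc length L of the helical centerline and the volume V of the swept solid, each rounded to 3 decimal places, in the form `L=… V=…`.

2πR = 2π·10.5 = 65.973446
per-turn = √(65.973446² + 27²) = √(4352.4955 + 729) = √5081.4955 = 71.284609
L = 3.75 × 71.284609 = 267.317285
V = π·1.75² × L = 9.621128 × 267.317285 = 2571.893686

L=267.317 V=2571.894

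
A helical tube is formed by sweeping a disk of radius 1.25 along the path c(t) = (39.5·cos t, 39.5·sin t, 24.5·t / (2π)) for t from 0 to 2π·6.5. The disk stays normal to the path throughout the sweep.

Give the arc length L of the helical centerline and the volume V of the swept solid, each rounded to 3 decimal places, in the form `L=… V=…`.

2πR = 2π·39.5 = 248.185820
per-turn = √(248.185820² + 24.5²) = √(61596.2011 + 600.25) = √62196.4511 = 249.392163
L = 6.5 × 249.392163 = 1621.049061
V = π·1.25² × L = 4.908739 × 1621.049061 = 7957.305970

L=1621.049 V=7957.306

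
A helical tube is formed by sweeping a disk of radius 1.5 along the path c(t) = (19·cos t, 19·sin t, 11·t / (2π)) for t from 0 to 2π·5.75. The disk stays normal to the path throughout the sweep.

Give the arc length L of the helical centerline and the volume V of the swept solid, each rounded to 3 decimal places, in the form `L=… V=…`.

2πR = 2π·19 = 119.380521
per-turn = √(119.380521² + 11²) = √(14251.7088 + 121) = √14372.7088 = 119.886233
L = 5.75 × 119.886233 = 689.345837
V = π·1.5² × L = 7.068583 × 689.345837 = 4872.698590

L=689.346 V=4872.699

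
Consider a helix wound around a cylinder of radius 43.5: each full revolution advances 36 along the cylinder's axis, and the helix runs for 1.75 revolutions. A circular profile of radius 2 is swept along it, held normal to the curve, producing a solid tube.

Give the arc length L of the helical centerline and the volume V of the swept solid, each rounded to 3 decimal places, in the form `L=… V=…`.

L=482.439 V=6062.503

2πR = 2π·43.5 = 273.318561
per-turn = √(273.318561² + 36²) = √(74703.0357 + 1296) = √75999.0357 = 275.679226
L = 1.75 × 275.679226 = 482.438646
V = π·2² × L = 12.566371 × 482.438646 = 6062.502821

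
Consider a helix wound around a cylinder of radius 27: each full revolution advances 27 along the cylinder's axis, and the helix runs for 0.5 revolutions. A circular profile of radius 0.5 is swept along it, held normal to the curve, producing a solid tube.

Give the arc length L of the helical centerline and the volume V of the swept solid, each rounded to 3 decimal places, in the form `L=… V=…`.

L=85.891 V=67.458

2πR = 2π·27 = 169.646003
per-turn = √(169.646003² + 27²) = √(28779.7664 + 729) = √29508.7664 = 171.781159
L = 0.5 × 171.781159 = 85.890579
V = π·0.5² × L = 0.785398 × 85.890579 = 67.458303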